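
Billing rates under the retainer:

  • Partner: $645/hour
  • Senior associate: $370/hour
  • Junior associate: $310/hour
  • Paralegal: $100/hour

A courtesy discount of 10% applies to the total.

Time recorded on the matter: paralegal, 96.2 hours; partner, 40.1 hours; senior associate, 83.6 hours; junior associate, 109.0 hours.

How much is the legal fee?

Partner: 40.1 × $645 = $25,864.50
Senior associate: 83.6 × $370 = $30,932.00
Junior associate: 109.0 × $310 = $33,790.00
Paralegal: 96.2 × $100 = $9,620.00
Subtotal: $100,206.50
Less 10% discount: −$10,020.65
Total: $100,206.50 − $10,020.65 = $90,185.85

$90,185.85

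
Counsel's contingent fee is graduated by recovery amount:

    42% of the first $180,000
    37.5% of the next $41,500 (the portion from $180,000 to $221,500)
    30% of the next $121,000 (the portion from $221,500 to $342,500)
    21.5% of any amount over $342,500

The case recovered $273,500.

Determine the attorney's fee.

First $180,000 at 42% = $75,600.00
Next $41,500 at 37.5% = $15,562.50
Remaining $52,000 at 30% = $15,600.00
Fee: $75,600.00 + $15,562.50 + $15,600.00 = $106,762.50

$106,762.50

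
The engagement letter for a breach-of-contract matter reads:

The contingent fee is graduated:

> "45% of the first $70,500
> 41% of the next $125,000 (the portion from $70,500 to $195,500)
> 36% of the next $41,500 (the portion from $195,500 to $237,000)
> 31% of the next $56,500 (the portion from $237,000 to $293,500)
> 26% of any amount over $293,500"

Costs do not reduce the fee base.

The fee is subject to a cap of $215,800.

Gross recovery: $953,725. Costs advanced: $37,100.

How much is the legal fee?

$215,800.00

Fee base is the gross recovery, $953,725; costs are reimbursed separately.
First $70,500 at 45% = $31,725.00
Next $125,000 at 41% = $51,250.00
Next $41,500 at 36% = $14,940.00
Next $56,500 at 31% = $17,515.00
Remaining $660,225 at 26% = $171,658.50
Fee: $31,725.00 + $51,250.00 + $14,940.00 + $17,515.00 + $171,658.50 = $287,088.50
$287,088.50 exceeds the $215,800 cap, so the fee is capped at $215,800.00.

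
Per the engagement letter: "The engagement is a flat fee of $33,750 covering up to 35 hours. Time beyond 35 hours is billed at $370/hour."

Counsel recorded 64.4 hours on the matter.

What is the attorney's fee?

Flat fee: $33,750.00
Excess hours: 64.4 − 35 = 29.4
Overrun: 29.4 × $370 = $10,878.00
Total: $33,750.00 + $10,878.00 = $44,628.00

$44,628.00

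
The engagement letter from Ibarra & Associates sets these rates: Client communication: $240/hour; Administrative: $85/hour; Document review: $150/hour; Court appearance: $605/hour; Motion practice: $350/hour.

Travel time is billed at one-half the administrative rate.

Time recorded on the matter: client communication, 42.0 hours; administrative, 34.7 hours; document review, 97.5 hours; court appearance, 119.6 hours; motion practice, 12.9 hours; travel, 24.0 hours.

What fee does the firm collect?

Client communication: 42.0 × $240 = $10,080.00
Administrative: 34.7 × $85 = $2,949.50
Document review: 97.5 × $150 = $14,625.00
Court appearance: 119.6 × $605 = $72,358.00
Motion practice: 12.9 × $350 = $4,515.00
Subtotal: $10,080.00 + $2,949.50 + $14,625.00 + $72,358.00 + $4,515.00 = $104,527.50
Travel: 24.0 × ($85 ÷ 2) = 24.0 × $42.50 = $1,020.00
Total: $104,527.50 + $1,020.00 = $105,547.50

$105,547.50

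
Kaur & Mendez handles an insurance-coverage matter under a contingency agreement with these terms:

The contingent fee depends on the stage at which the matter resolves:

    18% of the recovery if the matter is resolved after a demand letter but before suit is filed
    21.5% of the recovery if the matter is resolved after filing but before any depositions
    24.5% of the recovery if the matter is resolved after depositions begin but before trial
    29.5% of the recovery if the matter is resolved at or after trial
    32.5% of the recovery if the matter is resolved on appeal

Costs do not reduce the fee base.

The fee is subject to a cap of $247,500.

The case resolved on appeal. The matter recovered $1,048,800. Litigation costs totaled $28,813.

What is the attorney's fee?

$247,500.00

Fee base is the gross recovery, $1,048,800; costs are reimbursed separately.
The matter resolved on appeal, so the 32.5% rate applies.
$1,048,800 × 32.5% = $340,860.00
$340,860.00 exceeds the $247,500 cap, so the fee is capped at $247,500.00.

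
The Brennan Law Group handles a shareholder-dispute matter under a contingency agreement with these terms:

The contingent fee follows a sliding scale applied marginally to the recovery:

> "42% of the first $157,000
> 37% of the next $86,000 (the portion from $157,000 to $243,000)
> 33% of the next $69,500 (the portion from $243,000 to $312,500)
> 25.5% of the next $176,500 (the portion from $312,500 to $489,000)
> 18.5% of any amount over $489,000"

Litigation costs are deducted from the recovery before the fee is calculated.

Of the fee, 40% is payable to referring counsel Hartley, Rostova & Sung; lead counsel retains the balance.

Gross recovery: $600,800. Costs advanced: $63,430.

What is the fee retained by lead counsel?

Fee base (net of costs): $600,800 − $63,430 = $537,370
First $157,000 at 42% = $65,940.00
Next $86,000 at 37% = $31,820.00
Next $69,500 at 33% = $22,935.00
Next $176,500 at 25.5% = $45,007.50
Remaining $48,370 at 18.5% = $8,948.45
Fee: $65,940.00 + $31,820.00 + $22,935.00 + $45,007.50 + $8,948.45 = $174,650.95
Referral share: 40% of $174,650.95 = $69,860.38; lead counsel retains $174,650.95 − $69,860.38 = $104,790.57.

$104,790.57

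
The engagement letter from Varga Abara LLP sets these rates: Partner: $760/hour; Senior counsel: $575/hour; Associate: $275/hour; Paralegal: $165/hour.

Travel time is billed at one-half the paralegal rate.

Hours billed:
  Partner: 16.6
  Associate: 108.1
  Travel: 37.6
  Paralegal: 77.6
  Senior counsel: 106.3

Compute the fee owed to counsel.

Partner: 16.6 × $760 = $12,616.00
Senior counsel: 106.3 × $575 = $61,122.50
Associate: 108.1 × $275 = $29,727.50
Paralegal: 77.6 × $165 = $12,804.00
Subtotal: $12,616.00 + $61,122.50 + $29,727.50 + $12,804.00 = $116,270.00
Travel: 37.6 × ($165 ÷ 2) = 37.6 × $82.50 = $3,102.00
Total: $116,270.00 + $3,102.00 = $119,372.00

$119,372.00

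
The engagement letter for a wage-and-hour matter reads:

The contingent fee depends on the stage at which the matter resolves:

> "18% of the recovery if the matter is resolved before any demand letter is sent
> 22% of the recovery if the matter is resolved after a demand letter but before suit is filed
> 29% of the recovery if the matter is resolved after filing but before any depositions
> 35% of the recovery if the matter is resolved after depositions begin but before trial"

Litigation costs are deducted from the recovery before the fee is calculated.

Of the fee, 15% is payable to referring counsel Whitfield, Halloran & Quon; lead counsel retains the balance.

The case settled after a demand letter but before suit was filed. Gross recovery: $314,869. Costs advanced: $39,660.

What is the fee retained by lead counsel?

Fee base (net of costs): $314,869 − $39,660 = $275,209
The matter settled after a demand letter but before suit was filed, so the 22% rate applies.
$275,209 × 22% = $60,545.98
Referral share: 15% of $60,545.98 = $9,081.90; lead counsel retains $60,545.98 − $9,081.90 = $51,464.08.

$51,464.08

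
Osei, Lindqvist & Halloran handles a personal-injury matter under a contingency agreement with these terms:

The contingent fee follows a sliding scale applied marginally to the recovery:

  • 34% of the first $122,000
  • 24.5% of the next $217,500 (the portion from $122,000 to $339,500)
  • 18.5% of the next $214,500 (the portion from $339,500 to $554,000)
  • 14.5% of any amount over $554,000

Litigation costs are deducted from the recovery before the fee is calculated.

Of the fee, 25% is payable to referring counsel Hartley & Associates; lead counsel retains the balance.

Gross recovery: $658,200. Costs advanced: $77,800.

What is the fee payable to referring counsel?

$34,569.50

Fee base (net of costs): $658,200 − $77,800 = $580,400
First $122,000 at 34% = $41,480.00
Next $217,500 at 24.5% = $53,287.50
Next $214,500 at 18.5% = $39,682.50
Remaining $26,400 at 14.5% = $3,828.00
Fee: $41,480.00 + $53,287.50 + $39,682.50 + $3,828.00 = $138,278.00
Referral share: 25% of $138,278.00 = $34,569.50; lead counsel retains $138,278.00 − $34,569.50 = $103,708.50.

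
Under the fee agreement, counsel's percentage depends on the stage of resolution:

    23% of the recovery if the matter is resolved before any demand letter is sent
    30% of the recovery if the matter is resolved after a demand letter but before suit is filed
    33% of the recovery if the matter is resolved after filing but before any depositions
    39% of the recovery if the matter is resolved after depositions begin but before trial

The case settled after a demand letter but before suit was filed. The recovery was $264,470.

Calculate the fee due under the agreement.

The matter settled after a demand letter but before suit was filed, so the 30% rate applies.
$264,470 × 30% = $79,341.00

$79,341.00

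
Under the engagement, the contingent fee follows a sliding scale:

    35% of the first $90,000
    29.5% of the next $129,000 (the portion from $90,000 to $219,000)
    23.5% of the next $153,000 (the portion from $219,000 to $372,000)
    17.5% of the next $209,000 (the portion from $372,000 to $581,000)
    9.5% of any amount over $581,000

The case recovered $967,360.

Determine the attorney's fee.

$178,789.20

First $90,000 at 35% = $31,500.00
Next $129,000 at 29.5% = $38,055.00
Next $153,000 at 23.5% = $35,955.00
Next $209,000 at 17.5% = $36,575.00
Remaining $386,360 at 9.5% = $36,704.20
Fee: $31,500.00 + $38,055.00 + $35,955.00 + $36,575.00 + $36,704.20 = $178,789.20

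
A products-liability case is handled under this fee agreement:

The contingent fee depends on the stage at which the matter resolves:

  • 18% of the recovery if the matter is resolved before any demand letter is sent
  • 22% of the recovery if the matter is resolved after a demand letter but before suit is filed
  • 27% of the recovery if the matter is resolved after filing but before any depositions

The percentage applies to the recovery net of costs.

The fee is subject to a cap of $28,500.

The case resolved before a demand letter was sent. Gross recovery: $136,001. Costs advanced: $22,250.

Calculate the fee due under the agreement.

$20,475.18

Fee base (net of costs): $136,001 − $22,250 = $113,751
The matter resolved before a demand letter was sent, so the 18% rate applies.
$113,751 × 18% = $20,475.18
$20,475.18 is under the $28,500 cap.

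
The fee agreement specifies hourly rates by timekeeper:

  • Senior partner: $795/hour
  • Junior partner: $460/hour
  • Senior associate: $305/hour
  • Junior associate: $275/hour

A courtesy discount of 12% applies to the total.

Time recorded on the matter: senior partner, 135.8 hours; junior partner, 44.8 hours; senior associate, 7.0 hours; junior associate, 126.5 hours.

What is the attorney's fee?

$145,632.52

Senior partner: 135.8 × $795 = $107,961.00
Junior partner: 44.8 × $460 = $20,608.00
Senior associate: 7.0 × $305 = $2,135.00
Junior associate: 126.5 × $275 = $34,787.50
Subtotal: $165,491.50
Less 12% discount: −$19,858.98
Total: $165,491.50 − $19,858.98 = $145,632.52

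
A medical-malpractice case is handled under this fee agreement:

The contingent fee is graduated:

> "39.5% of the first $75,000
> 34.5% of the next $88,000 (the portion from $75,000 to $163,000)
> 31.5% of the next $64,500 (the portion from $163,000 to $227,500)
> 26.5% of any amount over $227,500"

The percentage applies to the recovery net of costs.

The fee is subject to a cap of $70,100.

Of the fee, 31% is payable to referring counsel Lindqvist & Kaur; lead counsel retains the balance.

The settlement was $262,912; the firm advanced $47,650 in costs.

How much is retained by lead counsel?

Fee base (net of costs): $262,912 − $47,650 = $215,262
First $75,000 at 39.5% = $29,625.00
Next $88,000 at 34.5% = $30,360.00
Remaining $52,262 at 31.5% = $16,462.53
Fee: $29,625.00 + $30,360.00 + $16,462.53 = $76,447.53
$76,447.53 exceeds the $70,100 cap, so the fee is capped at $70,100.00.
Referral share: 31% of $70,100.00 = $21,731.00; lead counsel retains $70,100.00 − $21,731.00 = $48,369.00.

$48,369.00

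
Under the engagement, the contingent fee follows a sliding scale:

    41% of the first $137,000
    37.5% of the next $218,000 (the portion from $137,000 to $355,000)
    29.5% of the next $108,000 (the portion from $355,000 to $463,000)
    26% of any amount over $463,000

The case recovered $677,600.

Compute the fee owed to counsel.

First $137,000 at 41% = $56,170.00
Next $218,000 at 37.5% = $81,750.00
Next $108,000 at 29.5% = $31,860.00
Remaining $214,600 at 26% = $55,796.00
Fee: $56,170.00 + $81,750.00 + $31,860.00 + $55,796.00 = $225,576.00

$225,576.00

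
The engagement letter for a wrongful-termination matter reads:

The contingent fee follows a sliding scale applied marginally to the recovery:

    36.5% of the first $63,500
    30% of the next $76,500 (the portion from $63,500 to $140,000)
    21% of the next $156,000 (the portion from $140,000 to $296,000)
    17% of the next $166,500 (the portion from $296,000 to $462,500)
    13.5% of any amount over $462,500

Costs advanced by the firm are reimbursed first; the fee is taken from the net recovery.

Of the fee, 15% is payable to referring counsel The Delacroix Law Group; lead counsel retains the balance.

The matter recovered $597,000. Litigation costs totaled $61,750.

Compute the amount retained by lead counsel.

$99,461.69

Fee base (net of costs): $597,000 − $61,750 = $535,250
First $63,500 at 36.5% = $23,177.50
Next $76,500 at 30% = $22,950.00
Next $156,000 at 21% = $32,760.00
Next $166,500 at 17% = $28,305.00
Remaining $72,750 at 13.5% = $9,821.25
Fee: $23,177.50 + $22,950.00 + $32,760.00 + $28,305.00 + $9,821.25 = $117,013.75
Referral share: 15% of $117,013.75 = $17,552.06; lead counsel retains $117,013.75 − $17,552.06 = $99,461.69.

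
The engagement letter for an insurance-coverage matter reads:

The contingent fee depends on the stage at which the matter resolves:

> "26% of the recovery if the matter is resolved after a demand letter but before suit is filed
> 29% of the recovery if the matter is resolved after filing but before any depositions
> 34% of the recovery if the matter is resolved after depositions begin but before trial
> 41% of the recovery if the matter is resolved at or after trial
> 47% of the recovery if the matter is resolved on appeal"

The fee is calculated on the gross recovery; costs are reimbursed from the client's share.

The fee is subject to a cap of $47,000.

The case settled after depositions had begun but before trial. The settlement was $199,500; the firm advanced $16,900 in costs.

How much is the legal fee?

Fee base is the gross recovery, $199,500; costs are reimbursed separately.
The matter settled after depositions had begun but before trial, so the 34% rate applies.
$199,500 × 34% = $67,830.00
$67,830.00 exceeds the $47,000 cap, so the fee is capped at $47,000.00.

$47,000.00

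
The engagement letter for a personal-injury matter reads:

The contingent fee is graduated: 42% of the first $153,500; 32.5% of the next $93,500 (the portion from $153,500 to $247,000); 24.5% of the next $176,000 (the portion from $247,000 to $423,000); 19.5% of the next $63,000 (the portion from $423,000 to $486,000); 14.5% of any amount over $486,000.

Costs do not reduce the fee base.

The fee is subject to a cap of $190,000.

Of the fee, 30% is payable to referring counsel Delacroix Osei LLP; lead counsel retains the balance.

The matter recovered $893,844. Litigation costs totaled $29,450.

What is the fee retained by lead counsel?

Fee base is the gross recovery, $893,844; costs are reimbursed separately.
First $153,500 at 42% = $64,470.00
Next $93,500 at 32.5% = $30,387.50
Next $176,000 at 24.5% = $43,120.00
Next $63,000 at 19.5% = $12,285.00
Remaining $407,844 at 14.5% = $59,137.38
Fee: $64,470.00 + $30,387.50 + $43,120.00 + $12,285.00 + $59,137.38 = $209,399.88
$209,399.88 exceeds the $190,000 cap, so the fee is capped at $190,000.00.
Referral share: 30% of $190,000.00 = $57,000.00; lead counsel retains $190,000.00 − $57,000.00 = $133,000.00.

$133,000.00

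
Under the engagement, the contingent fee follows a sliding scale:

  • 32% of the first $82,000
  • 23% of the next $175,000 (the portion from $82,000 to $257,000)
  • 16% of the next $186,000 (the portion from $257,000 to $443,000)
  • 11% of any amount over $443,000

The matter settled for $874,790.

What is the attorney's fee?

$143,746.90

First $82,000 at 32% = $26,240.00
Next $175,000 at 23% = $40,250.00
Next $186,000 at 16% = $29,760.00
Remaining $431,790 at 11% = $47,496.90
Fee: $26,240.00 + $40,250.00 + $29,760.00 + $47,496.90 = $143,746.90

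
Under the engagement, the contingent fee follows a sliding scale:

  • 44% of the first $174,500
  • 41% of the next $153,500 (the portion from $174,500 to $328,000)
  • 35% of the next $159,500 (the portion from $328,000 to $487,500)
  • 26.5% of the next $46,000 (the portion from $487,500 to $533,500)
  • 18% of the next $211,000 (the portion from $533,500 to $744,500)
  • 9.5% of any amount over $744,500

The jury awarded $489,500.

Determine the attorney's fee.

$196,070.00

First $174,500 at 44% = $76,780.00
Next $153,500 at 41% = $62,935.00
Next $159,500 at 35% = $55,825.00
Remaining $2,000 at 26.5% = $530.00
Fee: $76,780.00 + $62,935.00 + $55,825.00 + $530.00 = $196,070.00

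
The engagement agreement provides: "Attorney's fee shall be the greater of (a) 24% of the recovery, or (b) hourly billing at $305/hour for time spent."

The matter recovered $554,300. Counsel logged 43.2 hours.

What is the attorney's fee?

$133,032.00

(a) 24% of $554,300 = $133,032.00
(b) 43.2 × $305 = $13,176.00
The greater is (a): $133,032.00.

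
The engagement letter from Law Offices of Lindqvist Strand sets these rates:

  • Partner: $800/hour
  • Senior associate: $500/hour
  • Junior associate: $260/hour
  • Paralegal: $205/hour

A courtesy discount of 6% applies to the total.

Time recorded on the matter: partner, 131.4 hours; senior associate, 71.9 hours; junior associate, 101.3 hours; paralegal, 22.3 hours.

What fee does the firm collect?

$161,660.73

Partner: 131.4 × $800 = $105,120.00
Senior associate: 71.9 × $500 = $35,950.00
Junior associate: 101.3 × $260 = $26,338.00
Paralegal: 22.3 × $205 = $4,571.50
Subtotal: $171,979.50
Less 6% discount: −$10,318.77
Total: $171,979.50 − $10,318.77 = $161,660.73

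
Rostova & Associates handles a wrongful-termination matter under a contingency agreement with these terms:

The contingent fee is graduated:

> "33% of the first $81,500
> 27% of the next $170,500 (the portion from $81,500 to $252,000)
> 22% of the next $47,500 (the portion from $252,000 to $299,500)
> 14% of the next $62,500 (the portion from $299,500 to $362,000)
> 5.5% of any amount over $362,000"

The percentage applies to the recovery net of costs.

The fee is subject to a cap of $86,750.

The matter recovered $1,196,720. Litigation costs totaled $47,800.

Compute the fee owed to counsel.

Fee base (net of costs): $1,196,720 − $47,800 = $1,148,920
First $81,500 at 33% = $26,895.00
Next $170,500 at 27% = $46,035.00
Next $47,500 at 22% = $10,450.00
Next $62,500 at 14% = $8,750.00
Remaining $786,920 at 5.5% = $43,280.60
Fee: $26,895.00 + $46,035.00 + $10,450.00 + $8,750.00 + $43,280.60 = $135,410.60
$135,410.60 exceeds the $86,750 cap, so the fee is capped at $86,750.00.

$86,750.00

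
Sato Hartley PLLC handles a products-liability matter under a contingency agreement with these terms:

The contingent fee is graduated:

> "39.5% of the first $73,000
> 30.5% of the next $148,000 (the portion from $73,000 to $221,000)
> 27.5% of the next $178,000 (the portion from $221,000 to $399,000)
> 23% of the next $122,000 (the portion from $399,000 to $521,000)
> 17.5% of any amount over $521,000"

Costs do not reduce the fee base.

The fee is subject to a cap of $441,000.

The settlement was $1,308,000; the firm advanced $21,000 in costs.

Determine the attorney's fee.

Fee base is the gross recovery, $1,308,000; costs are reimbursed separately.
First $73,000 at 39.5% = $28,835.00
Next $148,000 at 30.5% = $45,140.00
Next $178,000 at 27.5% = $48,950.00
Next $122,000 at 23% = $28,060.00
Remaining $787,000 at 17.5% = $137,725.00
Fee: $28,835.00 + $45,140.00 + $48,950.00 + $28,060.00 + $137,725.00 = $288,710.00
$288,710.00 is under the $441,000 cap.

$288,710.00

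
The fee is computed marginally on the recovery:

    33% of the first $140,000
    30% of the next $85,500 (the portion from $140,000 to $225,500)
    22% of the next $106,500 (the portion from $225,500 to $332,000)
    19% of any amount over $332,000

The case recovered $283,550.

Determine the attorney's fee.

$84,621.00

First $140,000 at 33% = $46,200.00
Next $85,500 at 30% = $25,650.00
Remaining $58,050 at 22% = $12,771.00
Fee: $46,200.00 + $25,650.00 + $12,771.00 = $84,621.00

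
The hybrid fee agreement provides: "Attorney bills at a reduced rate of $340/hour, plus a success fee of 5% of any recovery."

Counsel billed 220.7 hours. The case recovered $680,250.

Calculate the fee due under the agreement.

Hourly: 220.7 × $340 = $75,038.00
Success fee: 5% of $680,250 = $34,012.50
Total: $75,038.00 + $34,012.50 = $109,050.50

$109,050.50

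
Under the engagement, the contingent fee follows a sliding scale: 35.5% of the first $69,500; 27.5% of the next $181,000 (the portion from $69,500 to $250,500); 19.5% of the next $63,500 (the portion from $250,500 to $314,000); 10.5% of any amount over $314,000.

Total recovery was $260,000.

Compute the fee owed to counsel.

$76,300.00

First $69,500 at 35.5% = $24,672.50
Next $181,000 at 27.5% = $49,775.00
Remaining $9,500 at 19.5% = $1,852.50
Fee: $24,672.50 + $49,775.00 + $1,852.50 = $76,300.00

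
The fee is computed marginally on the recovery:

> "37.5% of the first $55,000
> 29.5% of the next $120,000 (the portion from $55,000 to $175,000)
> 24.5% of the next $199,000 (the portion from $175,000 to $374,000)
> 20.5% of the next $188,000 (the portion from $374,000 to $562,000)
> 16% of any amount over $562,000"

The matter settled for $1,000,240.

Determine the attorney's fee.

First $55,000 at 37.5% = $20,625.00
Next $120,000 at 29.5% = $35,400.00
Next $199,000 at 24.5% = $48,755.00
Next $188,000 at 20.5% = $38,540.00
Remaining $438,240 at 16% = $70,118.40
Fee: $20,625.00 + $35,400.00 + $48,755.00 + $38,540.00 + $70,118.40 = $213,438.40

$213,438.40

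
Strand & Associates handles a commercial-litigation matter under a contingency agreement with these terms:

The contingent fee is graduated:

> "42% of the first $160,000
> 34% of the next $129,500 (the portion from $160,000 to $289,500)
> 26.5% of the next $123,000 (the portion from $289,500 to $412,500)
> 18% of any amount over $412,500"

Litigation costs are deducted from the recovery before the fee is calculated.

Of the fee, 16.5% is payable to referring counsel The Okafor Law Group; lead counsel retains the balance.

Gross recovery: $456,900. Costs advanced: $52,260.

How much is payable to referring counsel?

$23,387.45

Fee base (net of costs): $456,900 − $52,260 = $404,640
First $160,000 at 42% = $67,200.00
Next $129,500 at 34% = $44,030.00
Remaining $115,140 at 26.5% = $30,512.10
Fee: $67,200.00 + $44,030.00 + $30,512.10 = $141,742.10
Referral share: 16.5% of $141,742.10 = $23,387.45; lead counsel retains $141,742.10 − $23,387.45 = $118,354.65.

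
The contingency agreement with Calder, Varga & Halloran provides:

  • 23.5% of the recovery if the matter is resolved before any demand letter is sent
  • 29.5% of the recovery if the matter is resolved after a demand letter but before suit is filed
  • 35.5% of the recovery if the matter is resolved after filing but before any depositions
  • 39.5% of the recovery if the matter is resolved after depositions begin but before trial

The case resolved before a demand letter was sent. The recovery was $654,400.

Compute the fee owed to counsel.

The matter resolved before a demand letter was sent, so the 23.5% rate applies.
$654,400 × 23.5% = $153,784.00

$153,784.00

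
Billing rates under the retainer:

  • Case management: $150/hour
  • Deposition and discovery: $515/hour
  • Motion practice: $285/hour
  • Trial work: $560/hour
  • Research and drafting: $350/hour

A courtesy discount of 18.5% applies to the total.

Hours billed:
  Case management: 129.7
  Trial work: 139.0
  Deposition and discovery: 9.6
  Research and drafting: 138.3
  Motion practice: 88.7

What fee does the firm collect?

$143,377.65

Case management: 129.7 × $150 = $19,455.00
Deposition and discovery: 9.6 × $515 = $4,944.00
Motion practice: 88.7 × $285 = $25,279.50
Trial work: 139.0 × $560 = $77,840.00
Research and drafting: 138.3 × $350 = $48,405.00
Subtotal: $175,923.50
Less 18.5% discount: −$32,545.85
Total: $175,923.50 − $32,545.85 = $143,377.65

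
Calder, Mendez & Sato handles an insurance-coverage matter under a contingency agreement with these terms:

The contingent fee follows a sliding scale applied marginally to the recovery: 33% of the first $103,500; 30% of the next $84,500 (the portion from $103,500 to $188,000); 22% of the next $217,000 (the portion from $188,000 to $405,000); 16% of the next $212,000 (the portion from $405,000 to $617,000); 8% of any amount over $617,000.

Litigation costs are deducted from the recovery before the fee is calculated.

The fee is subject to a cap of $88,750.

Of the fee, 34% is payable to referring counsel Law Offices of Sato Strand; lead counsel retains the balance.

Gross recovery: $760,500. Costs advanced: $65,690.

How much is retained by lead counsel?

$58,575.00

Fee base (net of costs): $760,500 − $65,690 = $694,810
First $103,500 at 33% = $34,155.00
Next $84,500 at 30% = $25,350.00
Next $217,000 at 22% = $47,740.00
Next $212,000 at 16% = $33,920.00
Remaining $77,810 at 8% = $6,224.80
Fee: $34,155.00 + $25,350.00 + $47,740.00 + $33,920.00 + $6,224.80 = $147,389.80
$147,389.80 exceeds the $88,750 cap, so the fee is capped at $88,750.00.
Referral share: 34% of $88,750.00 = $30,175.00; lead counsel retains $88,750.00 − $30,175.00 = $58,575.00.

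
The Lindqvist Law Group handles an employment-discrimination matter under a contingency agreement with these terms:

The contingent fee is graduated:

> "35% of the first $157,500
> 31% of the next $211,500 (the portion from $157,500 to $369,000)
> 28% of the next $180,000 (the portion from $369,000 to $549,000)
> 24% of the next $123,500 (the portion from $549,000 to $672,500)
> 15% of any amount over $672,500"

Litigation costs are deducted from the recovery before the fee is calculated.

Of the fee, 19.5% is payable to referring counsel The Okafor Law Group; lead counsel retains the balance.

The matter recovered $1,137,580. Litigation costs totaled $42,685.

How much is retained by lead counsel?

$212,591.85

Fee base (net of costs): $1,137,580 − $42,685 = $1,094,895
First $157,500 at 35% = $55,125.00
Next $211,500 at 31% = $65,565.00
Next $180,000 at 28% = $50,400.00
Next $123,500 at 24% = $29,640.00
Remaining $422,395 at 15% = $63,359.25
Fee: $55,125.00 + $65,565.00 + $50,400.00 + $29,640.00 + $63,359.25 = $264,089.25
Referral share: 19.5% of $264,089.25 = $51,497.40; lead counsel retains $264,089.25 − $51,497.40 = $212,591.85.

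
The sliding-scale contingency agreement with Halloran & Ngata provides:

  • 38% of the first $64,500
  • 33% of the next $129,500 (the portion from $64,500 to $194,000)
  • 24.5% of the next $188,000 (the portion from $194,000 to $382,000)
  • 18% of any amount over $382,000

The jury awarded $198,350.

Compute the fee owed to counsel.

First $64,500 at 38% = $24,510.00
Next $129,500 at 33% = $42,735.00
Remaining $4,350 at 24.5% = $1,065.75
Fee: $24,510.00 + $42,735.00 + $1,065.75 = $68,310.75

$68,310.75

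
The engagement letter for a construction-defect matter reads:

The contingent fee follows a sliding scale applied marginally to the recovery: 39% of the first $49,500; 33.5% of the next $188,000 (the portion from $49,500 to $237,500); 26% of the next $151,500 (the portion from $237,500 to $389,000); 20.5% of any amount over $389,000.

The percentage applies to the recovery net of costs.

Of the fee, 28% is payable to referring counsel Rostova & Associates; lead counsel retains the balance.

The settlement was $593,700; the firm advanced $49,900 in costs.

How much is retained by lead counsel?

$110,454.48

Fee base (net of costs): $593,700 − $49,900 = $543,800
First $49,500 at 39% = $19,305.00
Next $188,000 at 33.5% = $62,980.00
Next $151,500 at 26% = $39,390.00
Remaining $154,800 at 20.5% = $31,734.00
Fee: $19,305.00 + $62,980.00 + $39,390.00 + $31,734.00 = $153,409.00
Referral share: 28% of $153,409.00 = $42,954.52; lead counsel retains $153,409.00 − $42,954.52 = $110,454.48.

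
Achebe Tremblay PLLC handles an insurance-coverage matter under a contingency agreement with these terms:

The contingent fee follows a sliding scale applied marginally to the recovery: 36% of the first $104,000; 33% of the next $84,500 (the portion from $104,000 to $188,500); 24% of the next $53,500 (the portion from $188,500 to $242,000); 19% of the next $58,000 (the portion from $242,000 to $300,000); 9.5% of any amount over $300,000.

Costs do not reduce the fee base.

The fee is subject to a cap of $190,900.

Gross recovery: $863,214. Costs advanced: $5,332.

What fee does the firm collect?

Fee base is the gross recovery, $863,214; costs are reimbursed separately.
First $104,000 at 36% = $37,440.00
Next $84,500 at 33% = $27,885.00
Next $53,500 at 24% = $12,840.00
Next $58,000 at 19% = $11,020.00
Remaining $563,214 at 9.5% = $53,505.33
Fee: $37,440.00 + $27,885.00 + $12,840.00 + $11,020.00 + $53,505.33 = $142,690.33
$142,690.33 is under the $190,900 cap.

$142,690.33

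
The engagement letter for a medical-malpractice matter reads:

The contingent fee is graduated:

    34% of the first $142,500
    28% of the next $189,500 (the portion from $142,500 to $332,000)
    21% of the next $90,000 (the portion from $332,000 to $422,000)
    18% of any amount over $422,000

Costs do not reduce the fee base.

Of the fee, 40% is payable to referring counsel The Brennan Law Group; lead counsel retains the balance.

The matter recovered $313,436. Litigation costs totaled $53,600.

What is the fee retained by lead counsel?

Fee base is the gross recovery, $313,436; costs are reimbursed separately.
First $142,500 at 34% = $48,450.00
Remaining $170,936 at 28% = $47,862.08
Fee: $48,450.00 + $47,862.08 = $96,312.08
Referral share: 40% of $96,312.08 = $38,524.83; lead counsel retains $96,312.08 − $38,524.83 = $57,787.25.

$57,787.25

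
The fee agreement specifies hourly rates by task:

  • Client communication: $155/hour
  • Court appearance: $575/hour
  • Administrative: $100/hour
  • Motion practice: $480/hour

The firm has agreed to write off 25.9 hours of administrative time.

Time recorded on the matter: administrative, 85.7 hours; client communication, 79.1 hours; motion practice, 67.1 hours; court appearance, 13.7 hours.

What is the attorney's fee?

Client communication: 79.1 × $155 = $12,260.50
Court appearance: 13.7 × $575 = $7,877.50
Administrative: 85.7 × $100 = $8,570.00
Motion practice: 67.1 × $480 = $32,208.00
Subtotal: $60,916.00
Write-off: 25.9 × $100 = $2,590.00
Total: $60,916.00 − $2,590.00 = $58,326.00

$58,326.00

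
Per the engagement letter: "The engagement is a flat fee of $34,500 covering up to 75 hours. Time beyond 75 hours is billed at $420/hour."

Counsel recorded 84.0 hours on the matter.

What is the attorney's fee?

Flat fee: $34,500.00
Excess hours: 84.0 − 75 = 9.0
Overrun: 9.0 × $420 = $3,780.00
Total: $34,500.00 + $3,780.00 = $38,280.00

$38,280.00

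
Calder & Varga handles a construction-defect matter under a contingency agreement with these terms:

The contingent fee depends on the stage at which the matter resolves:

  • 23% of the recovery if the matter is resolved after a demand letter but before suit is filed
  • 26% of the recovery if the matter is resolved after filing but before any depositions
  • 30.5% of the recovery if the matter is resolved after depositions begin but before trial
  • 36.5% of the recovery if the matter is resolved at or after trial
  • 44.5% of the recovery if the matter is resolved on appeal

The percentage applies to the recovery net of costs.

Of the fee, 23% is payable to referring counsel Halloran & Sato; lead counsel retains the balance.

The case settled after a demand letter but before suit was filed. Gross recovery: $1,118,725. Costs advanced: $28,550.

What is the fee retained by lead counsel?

Fee base (net of costs): $1,118,725 − $28,550 = $1,090,175
The matter settled after a demand letter but before suit was filed, so the 23% rate applies.
$1,090,175 × 23% = $250,740.25
Referral share: 23% of $250,740.25 = $57,670.26; lead counsel retains $250,740.25 − $57,670.26 = $193,069.99.

$193,069.99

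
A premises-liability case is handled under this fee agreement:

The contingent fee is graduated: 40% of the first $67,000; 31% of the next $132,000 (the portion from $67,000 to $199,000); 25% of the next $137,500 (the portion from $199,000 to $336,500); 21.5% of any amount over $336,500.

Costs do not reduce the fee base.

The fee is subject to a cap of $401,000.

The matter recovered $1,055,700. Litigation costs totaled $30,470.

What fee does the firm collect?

Fee base is the gross recovery, $1,055,700; costs are reimbursed separately.
First $67,000 at 40% = $26,800.00
Next $132,000 at 31% = $40,920.00
Next $137,500 at 25% = $34,375.00
Remaining $719,200 at 21.5% = $154,628.00
Fee: $26,800.00 + $40,920.00 + $34,375.00 + $154,628.00 = $256,723.00
$256,723.00 is under the $401,000 cap.

$256,723.00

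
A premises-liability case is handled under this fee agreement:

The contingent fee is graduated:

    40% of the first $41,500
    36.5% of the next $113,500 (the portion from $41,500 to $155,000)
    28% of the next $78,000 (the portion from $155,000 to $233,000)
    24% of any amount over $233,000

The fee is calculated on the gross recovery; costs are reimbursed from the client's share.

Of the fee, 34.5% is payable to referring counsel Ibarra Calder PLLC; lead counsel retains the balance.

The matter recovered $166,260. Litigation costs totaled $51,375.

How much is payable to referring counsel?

$21,107.20

Fee base is the gross recovery, $166,260; costs are reimbursed separately.
First $41,500 at 40% = $16,600.00
Next $113,500 at 36.5% = $41,427.50
Remaining $11,260 at 28% = $3,152.80
Fee: $16,600.00 + $41,427.50 + $3,152.80 = $61,180.30
Referral share: 34.5% of $61,180.30 = $21,107.20; lead counsel retains $61,180.30 − $21,107.20 = $40,073.10.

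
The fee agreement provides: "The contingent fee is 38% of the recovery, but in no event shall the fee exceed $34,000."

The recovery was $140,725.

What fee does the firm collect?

38% of $140,725 = $53,475.50
That exceeds the $34,000 cap, so the fee is capped at $34,000.

$34,000.00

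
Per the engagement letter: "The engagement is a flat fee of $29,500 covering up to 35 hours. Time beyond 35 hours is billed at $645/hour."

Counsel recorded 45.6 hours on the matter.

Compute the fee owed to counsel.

Flat fee: $29,500.00
Excess hours: 45.6 − 35 = 10.6
Overrun: 10.6 × $645 = $6,837.00
Total: $29,500.00 + $6,837.00 = $36,337.00

$36,337.00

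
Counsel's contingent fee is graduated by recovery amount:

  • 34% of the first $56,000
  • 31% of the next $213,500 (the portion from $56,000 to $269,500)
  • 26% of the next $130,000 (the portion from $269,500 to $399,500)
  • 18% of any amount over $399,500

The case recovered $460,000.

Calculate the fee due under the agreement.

First $56,000 at 34% = $19,040.00
Next $213,500 at 31% = $66,185.00
Next $130,000 at 26% = $33,800.00
Remaining $60,500 at 18% = $10,890.00
Fee: $19,040.00 + $66,185.00 + $33,800.00 + $10,890.00 = $129,915.00

$129,915.00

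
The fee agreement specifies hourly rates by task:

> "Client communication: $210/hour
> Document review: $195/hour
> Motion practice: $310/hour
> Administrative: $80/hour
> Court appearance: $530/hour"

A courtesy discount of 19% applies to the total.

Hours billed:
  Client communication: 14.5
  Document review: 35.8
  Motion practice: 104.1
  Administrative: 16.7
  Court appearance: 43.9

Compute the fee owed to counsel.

Client communication: 14.5 × $210 = $3,045.00
Document review: 35.8 × $195 = $6,981.00
Motion practice: 104.1 × $310 = $32,271.00
Administrative: 16.7 × $80 = $1,336.00
Court appearance: 43.9 × $530 = $23,267.00
Subtotal: $66,900.00
Less 19% discount: −$12,711.00
Total: $66,900.00 − $12,711.00 = $54,189.00

$54,189.00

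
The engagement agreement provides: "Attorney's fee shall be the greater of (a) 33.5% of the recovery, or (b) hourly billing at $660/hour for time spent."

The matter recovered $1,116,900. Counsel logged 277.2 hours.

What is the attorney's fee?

$374,161.50

(a) 33.5% of $1,116,900 = $374,161.50
(b) 277.2 × $660 = $182,952.00
The greater is (a): $374,161.50.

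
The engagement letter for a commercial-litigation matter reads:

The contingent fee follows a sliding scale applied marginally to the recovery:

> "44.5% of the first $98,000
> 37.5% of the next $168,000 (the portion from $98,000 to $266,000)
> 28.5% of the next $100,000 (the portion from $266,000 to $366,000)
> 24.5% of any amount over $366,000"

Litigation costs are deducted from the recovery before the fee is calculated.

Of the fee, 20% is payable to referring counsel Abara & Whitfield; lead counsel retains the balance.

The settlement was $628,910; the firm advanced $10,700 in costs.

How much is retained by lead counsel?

Fee base (net of costs): $628,910 − $10,700 = $618,210
First $98,000 at 44.5% = $43,610.00
Next $168,000 at 37.5% = $63,000.00
Next $100,000 at 28.5% = $28,500.00
Remaining $252,210 at 24.5% = $61,791.45
Fee: $43,610.00 + $63,000.00 + $28,500.00 + $61,791.45 = $196,901.45
Referral share: 20% of $196,901.45 = $39,380.29; lead counsel retains $196,901.45 − $39,380.29 = $157,521.16.

$157,521.16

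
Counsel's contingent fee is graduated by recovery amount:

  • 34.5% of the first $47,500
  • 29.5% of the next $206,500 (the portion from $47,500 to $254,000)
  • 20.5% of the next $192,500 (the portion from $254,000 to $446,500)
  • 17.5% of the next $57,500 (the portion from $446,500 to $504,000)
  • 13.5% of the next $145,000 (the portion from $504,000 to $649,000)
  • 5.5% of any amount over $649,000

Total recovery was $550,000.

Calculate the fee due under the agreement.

$133,040.00

First $47,500 at 34.5% = $16,387.50
Next $206,500 at 29.5% = $60,917.50
Next $192,500 at 20.5% = $39,462.50
Next $57,500 at 17.5% = $10,062.50
Remaining $46,000 at 13.5% = $6,210.00
Fee: $16,387.50 + $60,917.50 + $39,462.50 + $10,062.50 + $6,210.00 = $133,040.00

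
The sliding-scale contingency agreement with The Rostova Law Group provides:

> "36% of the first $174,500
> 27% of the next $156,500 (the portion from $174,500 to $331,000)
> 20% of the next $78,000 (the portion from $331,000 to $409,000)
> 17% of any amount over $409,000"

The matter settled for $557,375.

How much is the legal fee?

First $174,500 at 36% = $62,820.00
Next $156,500 at 27% = $42,255.00
Next $78,000 at 20% = $15,600.00
Remaining $148,375 at 17% = $25,223.75
Fee: $62,820.00 + $42,255.00 + $15,600.00 + $25,223.75 = $145,898.75

$145,898.75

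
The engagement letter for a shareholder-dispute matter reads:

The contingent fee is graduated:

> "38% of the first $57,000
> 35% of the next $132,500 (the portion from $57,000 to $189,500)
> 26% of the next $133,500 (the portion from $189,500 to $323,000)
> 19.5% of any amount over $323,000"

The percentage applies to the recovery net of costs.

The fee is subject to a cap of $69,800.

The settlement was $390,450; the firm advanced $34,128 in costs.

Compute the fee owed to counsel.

$69,800.00

Fee base (net of costs): $390,450 − $34,128 = $356,322
First $57,000 at 38% = $21,660.00
Next $132,500 at 35% = $46,375.00
Next $133,500 at 26% = $34,710.00
Remaining $33,322 at 19.5% = $6,497.79
Fee: $21,660.00 + $46,375.00 + $34,710.00 + $6,497.79 = $109,242.79
$109,242.79 exceeds the $69,800 cap, so the fee is capped at $69,800.00.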